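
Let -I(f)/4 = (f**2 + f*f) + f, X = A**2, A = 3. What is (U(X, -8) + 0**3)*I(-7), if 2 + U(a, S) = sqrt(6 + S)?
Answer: 728 - 364*I*sqrt(2) ≈ 728.0 - 514.77*I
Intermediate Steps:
X = 9 (X = 3**2 = 9)
I(f) = -8*f**2 - 4*f (I(f) = -4*((f**2 + f*f) + f) = -4*((f**2 + f**2) + f) = -4*(2*f**2 + f) = -4*(f + 2*f**2) = -8*f**2 - 4*f)
U(a, S) = -2 + sqrt(6 + S)
(U(X, -8) + 0**3)*I(-7) = ((-2 + sqrt(6 - 8)) + 0**3)*(-4*(-7)*(1 + 2*(-7))) = ((-2 + sqrt(-2)) + 0)*(-4*(-7)*(1 - 14)) = ((-2 + I*sqrt(2)) + 0)*(-4*(-7)*(-13)) = (-2 + I*sqrt(2))*(-364) = 728 - 364*I*sqrt(2)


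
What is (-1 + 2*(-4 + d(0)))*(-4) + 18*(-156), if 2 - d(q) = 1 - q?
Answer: -2780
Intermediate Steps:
d(q) = 1 + q (d(q) = 2 - (1 - q) = 2 + (-1 + q) = 1 + q)
(-1 + 2*(-4 + d(0)))*(-4) + 18*(-156) = (-1 + 2*(-4 + (1 + 0)))*(-4) + 18*(-156) = (-1 + 2*(-4 + 1))*(-4) - 2808 = (-1 + 2*(-3))*(-4) - 2808 = (-1 - 6)*(-4) - 2808 = -7*(-4) - 2808 = 28 - 2808 = -2780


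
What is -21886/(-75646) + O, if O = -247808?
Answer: -9372831041/37823 ≈ -2.4781e+5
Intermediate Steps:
-21886/(-75646) + O = -21886/(-75646) - 247808 = -21886*(-1/75646) - 247808 = 10943/37823 - 247808 = -9372831041/37823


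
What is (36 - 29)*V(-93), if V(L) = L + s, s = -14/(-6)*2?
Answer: -1855/3 ≈ -618.33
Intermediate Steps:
s = 14/3 (s = -14*(-⅙)*2 = (7/3)*2 = 14/3 ≈ 4.6667)
V(L) = 14/3 + L (V(L) = L + 14/3 = 14/3 + L)
(36 - 29)*V(-93) = (36 - 29)*(14/3 - 93) = 7*(-265/3) = -1855/3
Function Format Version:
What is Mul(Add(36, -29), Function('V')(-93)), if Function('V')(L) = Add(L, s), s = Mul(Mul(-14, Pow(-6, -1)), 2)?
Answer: Rational(-1855, 3) ≈ -618.33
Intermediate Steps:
s = Rational(14, 3) (s = Mul(Mul(-14, Rational(-1, 6)), 2) = Mul(Rational(7, 3), 2) = Rational(14, 3) ≈ 4.6667)
Function('V')(L) = Add(Rational(14, 3), L) (Function('V')(L) = Add(L, Rational(14, 3)) = Add(Rational(14, 3), L))
Mul(Add(36, -29), Function('V')(-93)) = Mul(Add(36, -29), Add(Rational(14, 3), -93)) = Mul(7, Rational(-265, 3)) = Rational(-1855, 3)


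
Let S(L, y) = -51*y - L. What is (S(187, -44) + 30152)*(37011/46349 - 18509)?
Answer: -27630060015670/46349 ≈ -5.9613e+8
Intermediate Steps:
S(L, y) = -L - 51*y
(S(187, -44) + 30152)*(37011/46349 - 18509) = ((-1*187 - 51*(-44)) + 30152)*(37011/46349 - 18509) = ((-187 + 2244) + 30152)*(37011*(1/46349) - 18509) = (2057 + 30152)*(37011/46349 - 18509) = 32209*(-857836630/46349) = -27630060015670/46349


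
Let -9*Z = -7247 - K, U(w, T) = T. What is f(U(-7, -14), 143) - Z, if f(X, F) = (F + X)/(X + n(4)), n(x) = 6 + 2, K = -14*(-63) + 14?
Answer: -16673/18 ≈ -926.28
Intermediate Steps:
K = 896 (K = 882 + 14 = 896)
n(x) = 8
f(X, F) = (F + X)/(8 + X) (f(X, F) = (F + X)/(X + 8) = (F + X)/(8 + X))
Z = 8143/9 (Z = -(-7247 - 1*896)/9 = -(-7247 - 896)/9 = -⅑*(-8143) = 8143/9 ≈ 904.78)
f(U(-7, -14), 143) - Z = (143 - 14)/(8 - 14) - 1*8143/9 = 129/(-6) - 8143/9 = -⅙*129 - 8143/9 = -43/2 - 8143/9 = -16673/18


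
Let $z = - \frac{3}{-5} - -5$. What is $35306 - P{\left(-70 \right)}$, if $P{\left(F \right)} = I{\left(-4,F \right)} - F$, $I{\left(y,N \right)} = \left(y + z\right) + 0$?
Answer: $\frac{176172}{5} \approx 35234.0$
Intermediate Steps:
$z = \frac{28}{5}$ ($z = \left(-3\right) \left(- \frac{1}{5}\right) + 5 = \frac{3}{5} + 5 = \frac{28}{5} \approx 5.6$)
$I{\left(y,N \right)} = \frac{28}{5} + y$ ($I{\left(y,N \right)} = \left(y + \frac{28}{5}\right) + 0 = \left(\frac{28}{5} + y\right) + 0 = \frac{28}{5} + y$)
$P{\left(F \right)} = \frac{8}{5} - F$ ($P{\left(F \right)} = \left(\frac{28}{5} - 4\right) - F = \frac{8}{5} - F$)
$35306 - P{\left(-70 \right)} = 35306 - \left(\frac{8}{5} - -70\right) = 35306 - \left(\frac{8}{5} + 70\right) = 35306 - \frac{358}{5} = \frac{176172}{5}$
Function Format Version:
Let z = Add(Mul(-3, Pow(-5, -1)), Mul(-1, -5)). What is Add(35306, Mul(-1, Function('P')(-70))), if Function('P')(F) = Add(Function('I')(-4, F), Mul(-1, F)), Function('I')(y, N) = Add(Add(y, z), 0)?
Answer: Rational(176172, 5) ≈ 35234.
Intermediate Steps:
z = Rational(28, 5) (z = Add(Mul(-3, Rational(-1, 5)), 5) = Add(Rational(3, 5), 5) = Rational(28, 5) ≈ 5.6000)
Function('I')(y, N) = Add(Rational(28, 5), y) (Function('I')(y, N) = Add(Add(y, Rational(28, 5)), 0) = Add(Add(Rational(28, 5), y), 0) = Add(Rational(28, 5), y))
Function('P')(F) = Add(Rational(8, 5), Mul(-1, F)) (Function('P')(F) = Add(Add(Rational(28, 5), -4), Mul(-1, F)) = Add(Rational(8, 5), Mul(-1, F)))
Add(35306, Mul(-1, Function('P')(-70))) = Add(35306, Mul(-1, Add(Rational(8, 5), Mul(-1, -70)))) = Add(35306, Mul(-1, Add(Rational(8, 5), 70))) = Add(35306, Mul(-1, Rational(358, 5))) = Add(35306, Rational(-358, 5)) = Rational(176172, 5)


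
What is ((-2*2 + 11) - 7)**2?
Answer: 0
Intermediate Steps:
((-2*2 + 11) - 7)**2 = ((-4 + 11) - 7)**2 = (7 - 7)**2 = 0**2 = 0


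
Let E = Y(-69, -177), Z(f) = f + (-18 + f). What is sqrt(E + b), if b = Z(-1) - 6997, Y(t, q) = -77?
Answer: I*sqrt(7094) ≈ 84.226*I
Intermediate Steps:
Z(f) = -18 + 2*f
E = -77
b = -7017 (b = (-18 + 2*(-1)) - 6997 = (-18 - 2) - 6997 = -20 - 6997 = -7017)
sqrt(E + b) = sqrt(-77 - 7017) = sqrt(-7094) = I*sqrt(7094)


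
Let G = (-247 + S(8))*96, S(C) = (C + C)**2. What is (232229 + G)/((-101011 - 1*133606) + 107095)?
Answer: -233093/127522 ≈ -1.8279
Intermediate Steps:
S(C) = 4*C**2 (S(C) = (2*C)**2 = 4*C**2)
G = 864 (G = (-247 + 4*8**2)*96 = (-247 + 4*64)*96 = (-247 + 256)*96 = 9*96 = 864)
(232229 + G)/((-101011 - 1*133606) + 107095) = (232229 + 864)/((-101011 - 1*133606) + 107095) = 233093/((-101011 - 133606) + 107095) = 233093/(-234617 + 107095) = 233093/(-127522) = 233093*(-1/127522) = -233093/127522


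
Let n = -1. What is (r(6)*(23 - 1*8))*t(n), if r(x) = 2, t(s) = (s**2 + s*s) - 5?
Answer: -90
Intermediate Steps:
t(s) = -5 + 2*s**2 (t(s) = (s**2 + s**2) - 5 = 2*s**2 - 5 = -5 + 2*s**2)
(r(6)*(23 - 1*8))*t(n) = (2*(23 - 1*8))*(-5 + 2*(-1)**2) = (2*(23 - 8))*(-5 + 2*1) = (2*15)*(-5 + 2) = 30*(-3) = -90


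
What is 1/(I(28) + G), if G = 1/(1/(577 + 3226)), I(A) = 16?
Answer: 1/3819 ≈ 0.00026185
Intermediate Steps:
G = 3803 (G = 1/(1/3803) = 3803)
1/(I(28) + G) = 1/(16 + 3803) = 1/3819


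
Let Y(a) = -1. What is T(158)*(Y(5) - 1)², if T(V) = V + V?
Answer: 1264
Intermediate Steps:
T(V) = 2*V
T(158)*(Y(5) - 1)² = (2*158)*(-1 - 1)² = 316*(-2)² = 316*4 = 1264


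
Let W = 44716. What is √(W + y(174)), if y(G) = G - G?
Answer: 2*√11179 ≈ 211.46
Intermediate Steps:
y(G) = 0
√(W + y(174)) = √(44716 + 0) = √44716 = 2*√11179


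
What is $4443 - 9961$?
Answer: $-5518$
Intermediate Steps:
$4443 - 9961 = -5518$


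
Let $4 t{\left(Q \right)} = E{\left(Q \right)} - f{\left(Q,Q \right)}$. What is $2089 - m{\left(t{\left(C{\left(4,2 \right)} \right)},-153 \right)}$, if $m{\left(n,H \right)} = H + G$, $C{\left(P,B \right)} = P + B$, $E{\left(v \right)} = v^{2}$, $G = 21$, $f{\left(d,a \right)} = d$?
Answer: $2221$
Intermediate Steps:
$C{\left(P,B \right)} = B + P$
$t{\left(Q \right)} = - \frac{Q}{4} + \frac{Q^{2}}{4}$ ($t{\left(Q \right)} = \frac{Q^{2} - Q}{4} = - \frac{Q}{4} + \frac{Q^{2}}{4}$)
$m{\left(n,H \right)} = 21 + H$ ($m{\left(n,H \right)} = H + 21 = 21 + H$)
$2089 - m{\left(t{\left(C{\left(4,2 \right)} \right)},-153 \right)} = 2089 - \left(21 - 153\right) = 2089 - -132 = 2089 + 132 = 2221$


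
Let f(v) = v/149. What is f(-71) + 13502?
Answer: 2011727/149 ≈ 13502.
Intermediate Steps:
f(v) = v/149 (f(v) = v*(1/149) = v/149)
f(-71) + 13502 = (1/149)*(-71) + 13502 = -71/149 + 13502 = 2011727/149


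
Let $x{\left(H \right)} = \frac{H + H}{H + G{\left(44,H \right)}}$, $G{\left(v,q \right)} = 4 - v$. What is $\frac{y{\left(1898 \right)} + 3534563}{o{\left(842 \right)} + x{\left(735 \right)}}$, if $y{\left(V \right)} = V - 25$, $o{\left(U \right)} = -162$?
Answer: $- \frac{40963717}{1852} \approx -22119.0$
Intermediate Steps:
$x{\left(H \right)} = \frac{2 H}{-40 + H}$ ($x{\left(H \right)} = \frac{H + H}{H + \left(4 - 44\right)} = \frac{2 H}{H + \left(4 - 44\right)} = \frac{2 H}{H - 40} = \frac{2 H}{-40 + H}$)
$y{\left(V \right)} = -25 + V$ ($y{\left(V \right)} = V - 25 = -25 + V$)
$\frac{y{\left(1898 \right)} + 3534563}{o{\left(842 \right)} + x{\left(735 \right)}} = \frac{\left(-25 + 1898\right) + 3534563}{-162 + 2 \cdot 735 \frac{1}{-40 + 735}} = \frac{1873 + 3534563}{-162 + 2 \cdot 735 \cdot \frac{1}{695}} = \frac{3536436}{-162 + 2 \cdot 735 \cdot \frac{1}{695}} = \frac{3536436}{-162 + \frac{294}{139}} = \frac{3536436}{- \frac{22224}{139}} = 3536436 \left(- \frac{139}{22224}\right) = - \frac{40963717}{1852}$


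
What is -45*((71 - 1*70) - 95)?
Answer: 4230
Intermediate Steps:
-45*((71 - 1*70) - 95) = -45*((71 - 70) - 95) = -45*(1 - 95) = -45*(-94) = 4230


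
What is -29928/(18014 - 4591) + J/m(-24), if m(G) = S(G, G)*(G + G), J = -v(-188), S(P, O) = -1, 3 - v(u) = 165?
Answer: 122997/107384 ≈ 1.1454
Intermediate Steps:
v(u) = -162 (v(u) = 3 - 1*165 = 3 - 165 = -162)
J = 162 (J = -1*(-162) = 162)
m(G) = -2*G (m(G) = -(G + G) = -2*G)
-29928/(18014 - 4591) + J/m(-24) = -29928/(18014 - 4591) + 162/((-2*(-24))) = -29928/13423 + 162/48 = -29928*1/13423 + 162*(1/48) = -29928/13423 + 27/8 = 122997/107384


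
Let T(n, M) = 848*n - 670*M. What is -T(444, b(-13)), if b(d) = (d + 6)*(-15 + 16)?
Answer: -381202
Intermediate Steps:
b(d) = 6 + d (b(d) = (6 + d)*1 = 6 + d)
T(n, M) = -670*M + 848*n
-T(444, b(-13)) = -(-670*(6 - 13) + 848*444) = -(-670*(-7) + 376512) = -(4690 + 376512) = -1*381202 = -381202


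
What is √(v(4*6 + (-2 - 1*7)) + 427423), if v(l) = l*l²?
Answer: √430798 ≈ 656.35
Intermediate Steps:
v(l) = l³
√(v(4*6 + (-2 - 1*7)) + 427423) = √((4*6 + (-2 - 1*7))³ + 427423) = √((24 + (-2 - 7))³ + 427423) = √((24 - 9)³ + 427423) = √(15³ + 427423) = √(3375 + 427423) = √430798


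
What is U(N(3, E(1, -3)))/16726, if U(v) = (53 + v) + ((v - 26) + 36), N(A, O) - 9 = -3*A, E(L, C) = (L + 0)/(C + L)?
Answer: 63/16726 ≈ 0.0037666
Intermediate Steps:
E(L, C) = L/(C + L)
N(A, O) = 9 - 3*A
U(v) = 63 + 2*v (U(v) = (53 + v) + ((-26 + v) + 36) = (53 + v) + (10 + v) = 63 + 2*v)
U(N(3, E(1, -3)))/16726 = (63 + 2*(9 - 3*3))/16726 = (63 + 2*(9 - 9))*(1/16726) = (63 + 2*0)*(1/16726) = (63 + 0)*(1/16726) = 63*(1/16726) = 63/16726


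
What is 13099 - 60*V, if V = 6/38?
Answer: 248701/19 ≈ 13090.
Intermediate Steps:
V = 3/19 (V = 6*(1/38) = 3/19 ≈ 0.15789)
13099 - 60*V = 13099 - 60*3/19 = 13099 - 180/19 = 248701/19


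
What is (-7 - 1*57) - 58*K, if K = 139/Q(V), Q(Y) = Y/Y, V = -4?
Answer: -8126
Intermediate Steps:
Q(Y) = 1
K = 139 (K = 139/1 = 139*1 = 139)
(-7 - 1*57) - 58*K = (-7 - 1*57) - 58*139 = (-7 - 57) - 8062 = -64 - 8062 = -8126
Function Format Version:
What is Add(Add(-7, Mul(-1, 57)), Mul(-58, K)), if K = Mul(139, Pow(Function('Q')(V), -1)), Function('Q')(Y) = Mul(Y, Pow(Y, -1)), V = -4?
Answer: -8126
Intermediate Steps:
Function('Q')(Y) = 1
K = 139 (K = Mul(139, Pow(1, -1)) = Mul(139, 1) = 139)
Add(Add(-7, Mul(-1, 57)), Mul(-58, K)) = Add(Add(-7, Mul(-1, 57)), Mul(-58, 139)) = Add(Add(-7, -57), -8062) = Add(-64, -8062) = -8126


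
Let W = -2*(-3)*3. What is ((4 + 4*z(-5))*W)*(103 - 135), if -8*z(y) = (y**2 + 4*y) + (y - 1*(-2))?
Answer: -1728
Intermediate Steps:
W = 18 (W = 6*3 = 18)
z(y) = -1/4 - 5*y/8 - y**2/8 (z(y) = -((y**2 + 4*y) + (y - 1*(-2)))/8 = -((y**2 + 4*y) + (y + 2))/8 = -((y**2 + 4*y) + (2 + y))/8 = -(2 + y**2 + 5*y)/8 = -1/4 - 5*y/8 - y**2/8)
((4 + 4*z(-5))*W)*(103 - 135) = ((4 + 4*(-1/4 - 5/8*(-5) - 1/8*(-5)**2))*18)*(103 - 135) = ((4 + 4*(-1/4 + 25/8 - 1/8*25))*18)*(-32) = ((4 + 4*(-1/4 + 25/8 - 25/8))*18)*(-32) = ((4 + 4*(-1/4))*18)*(-32) = ((4 - 1)*18)*(-32) = (3*18)*(-32) = 54*(-32) = -1728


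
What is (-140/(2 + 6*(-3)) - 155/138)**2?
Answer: 4431025/76176 ≈ 58.168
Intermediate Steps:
(-140/(2 + 6*(-3)) - 155/138)**2 = (-140/(2 - 18) - 155*1/138)**2 = (-140/(-16) - 155/138)**2 = (-140*(-1/16) - 155/138)**2 = (35/4 - 155/138)**2 = (2105/276)**2 = 4431025/76176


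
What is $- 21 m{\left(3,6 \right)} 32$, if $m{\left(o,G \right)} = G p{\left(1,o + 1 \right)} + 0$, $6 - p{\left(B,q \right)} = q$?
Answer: $-8064$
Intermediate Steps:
$p{\left(B,q \right)} = 6 - q$
$m{\left(o,G \right)} = G \left(5 - o\right)$ ($m{\left(o,G \right)} = G \left(6 - \left(o + 1\right)\right) + 0 = G \left(6 - \left(1 + o\right)\right) + 0 = G \left(5 - o\right) + 0 = G \left(5 - o\right)$)
$- 21 m{\left(3,6 \right)} 32 = - 21 \cdot 6 \left(5 - 3\right) 32 = - 21 \cdot 6 \cdot 2 \cdot 32 = \left(-21\right) 12 \cdot 32 = \left(-252\right) 32 = -8064$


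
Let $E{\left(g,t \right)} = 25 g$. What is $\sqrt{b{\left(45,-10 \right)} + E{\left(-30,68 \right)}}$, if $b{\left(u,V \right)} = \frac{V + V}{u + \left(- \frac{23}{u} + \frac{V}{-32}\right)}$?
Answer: $\frac{5 i \sqrt{31234001502}}{32257} \approx 27.394 i$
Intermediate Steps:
$b{\left(u,V \right)} = \frac{2 V}{u - \frac{23}{u} - \frac{V}{32}}$ ($b{\left(u,V \right)} = \frac{2 V}{u + \left(- \frac{23}{u} + V \left(- \frac{1}{32}\right)\right)} = \frac{2 V}{u - \left(\frac{23}{u} + \frac{V}{32}\right)} = \frac{2 V}{u - \frac{23}{u} - \frac{V}{32}}$)
$\sqrt{b{\left(45,-10 \right)} + E{\left(-30,68 \right)}} = \sqrt{64 \left(-10\right) 45 \frac{1}{-736 + 32 \cdot 45^{2} - \left(-10\right) 45} + 25 \left(-30\right)} = \sqrt{64 \left(-10\right) 45 \frac{1}{-736 + 32 \cdot 2025 + 450} - 750} = \sqrt{64 \left(-10\right) 45 \frac{1}{-736 + 64800 + 450} - 750} = \sqrt{64 \left(-10\right) 45 \cdot \frac{1}{64514} - 750} = \sqrt{- \frac{14400}{32257} - 750} = \sqrt{- \frac{24207150}{32257}} = \frac{5 i \sqrt{31234001502}}{32257}$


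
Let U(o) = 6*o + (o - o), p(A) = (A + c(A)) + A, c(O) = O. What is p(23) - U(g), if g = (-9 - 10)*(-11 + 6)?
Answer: -501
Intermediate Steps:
g = 95 (g = -19*(-5) = 95)
p(A) = 3*A (p(A) = (A + A) + A = 2*A + A = 3*A)
U(o) = 6*o (U(o) = 6*o + 0 = 6*o)
p(23) - U(g) = 3*23 - 6*95 = 69 - 1*570 = 69 - 570 = -501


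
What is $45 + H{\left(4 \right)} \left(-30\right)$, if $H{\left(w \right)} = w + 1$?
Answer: $-105$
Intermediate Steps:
$H{\left(w \right)} = 1 + w$
$45 + H{\left(4 \right)} \left(-30\right) = 45 + \left(1 + 4\right) \left(-30\right) = 45 + 5 \left(-30\right) = 45 - 150 = -105$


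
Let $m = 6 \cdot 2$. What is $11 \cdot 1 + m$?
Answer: $23$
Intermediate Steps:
$m = 12$
$11 \cdot 1 + m = 11 \cdot 1 + 12 = 11 + 12 = 23$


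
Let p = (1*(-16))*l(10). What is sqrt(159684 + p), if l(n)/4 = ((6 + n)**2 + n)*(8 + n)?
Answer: 2*I*sqrt(36687) ≈ 383.08*I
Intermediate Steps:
l(n) = 4*(8 + n)*(n + (6 + n)**2) (l(n) = 4*(((6 + n)**2 + n)*(8 + n)) = 4*((n + (6 + n)**2)*(8 + n)) = 4*((8 + n)*(n + (6 + n)**2)) = 4*(8 + n)*(n + (6 + n)**2))
p = -306432 (p = (1*(-16))*(1152 + 4*10**3 + 84*10**2 + 560*10) = -16*(1152 + 4*1000 + 84*100 + 5600) = -16*(1152 + 4000 + 8400 + 5600) = -16*19152 = -306432)
sqrt(159684 + p) = sqrt(159684 - 306432) = sqrt(-146748) = 2*I*sqrt(36687)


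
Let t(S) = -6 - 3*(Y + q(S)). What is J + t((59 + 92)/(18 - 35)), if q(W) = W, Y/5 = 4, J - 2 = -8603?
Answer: -146886/17 ≈ -8640.4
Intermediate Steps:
J = -8601 (J = 2 - 8603 = -8601)
Y = 20 (Y = 5*4 = 20)
t(S) = -66 - 3*S (t(S) = -6 - 3*(20 + S) = -6 + (-60 - 3*S) = -66 - 3*S)
J + t((59 + 92)/(18 - 35)) = -8601 + (-66 - 3*(59 + 92)/(18 - 35)) = -8601 + (-66 - 453/(-17)) = -8601 + (-66 - 453*(-1)/17) = -8601 + (-66 - 3*(-151/17)) = -8601 + (-66 + 453/17) = -8601 - 669/17 = -146886/17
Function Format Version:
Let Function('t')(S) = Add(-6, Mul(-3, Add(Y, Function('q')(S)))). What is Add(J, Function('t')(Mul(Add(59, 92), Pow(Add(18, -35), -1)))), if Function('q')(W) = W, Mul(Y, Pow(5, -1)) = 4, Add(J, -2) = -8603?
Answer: Rational(-146886, 17) ≈ -8640.4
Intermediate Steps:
J = -8601 (J = Add(2, -8603) = -8601)
Y = 20 (Y = Mul(5, 4) = 20)
Function('t')(S) = Add(-66, Mul(-3, S)) (Function('t')(S) = Add(-6, Mul(-3, Add(20, S))) = Add(-6, Add(-60, Mul(-3, S))) = Add(-66, Mul(-3, S)))
Add(J, Function('t')(Mul(Add(59, 92), Pow(Add(18, -35), -1)))) = Add(-8601, Add(-66, Mul(-3, Mul(Add(59, 92), Pow(Add(18, -35), -1))))) = Add(-8601, Add(-66, Mul(-3, Mul(151, Pow(-17, -1))))) = Add(-8601, Add(-66, Mul(-3, Mul(151, Rational(-1, 17))))) = Add(-8601, Add(-66, Mul(-3, Rational(-151, 17)))) = Add(-8601, Add(-66, Rational(453, 17))) = Add(-8601, Rational(-669, 17)) = Rational(-146886, 17)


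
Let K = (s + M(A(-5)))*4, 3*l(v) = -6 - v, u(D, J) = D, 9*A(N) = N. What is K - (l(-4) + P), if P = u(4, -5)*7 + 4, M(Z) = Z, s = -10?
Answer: -662/9 ≈ -73.556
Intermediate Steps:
A(N) = N/9
l(v) = -2 - v/3 (l(v) = (-6 - v)/3 = -2 - v/3)
K = -380/9 (K = (-10 + (1/9)*(-5))*4 = (-10 - 5/9)*4 = -95/9*4 = -380/9 ≈ -42.222)
P = 32 (P = 4*7 + 4 = 28 + 4 = 32)
K - (l(-4) + P) = -380/9 - ((-2 - 1/3*(-4)) + 32) = -380/9 - ((-2 + 4/3) + 32) = -380/9 - (-2/3 + 32) = -380/9 - 1*94/3 = -380/9 - 94/3 = -662/9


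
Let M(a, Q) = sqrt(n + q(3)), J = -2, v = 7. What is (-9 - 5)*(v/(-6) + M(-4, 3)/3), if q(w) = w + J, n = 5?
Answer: 49/3 - 14*sqrt(6)/3 ≈ 4.9024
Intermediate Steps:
q(w) = -2 + w (q(w) = w - 2 = -2 + w)
M(a, Q) = sqrt(6) (M(a, Q) = sqrt(5 + (-2 + 3)) = sqrt(5 + 1) = sqrt(6))
(-9 - 5)*(v/(-6) + M(-4, 3)/3) = (-9 - 5)*(7/(-6) + sqrt(6)/3) = -14*(7*(-1/6) + sqrt(6)*(1/3)) = -14*(-7/6 + sqrt(6)/3) = 49/3 - 14*sqrt(6)/3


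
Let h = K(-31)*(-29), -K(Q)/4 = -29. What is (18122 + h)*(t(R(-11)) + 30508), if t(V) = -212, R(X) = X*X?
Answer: 447108368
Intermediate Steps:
K(Q) = 116 (K(Q) = -4*(-29) = 116)
R(X) = X²
h = -3364 (h = 116*(-29) = -3364)
(18122 + h)*(t(R(-11)) + 30508) = (18122 - 3364)*(-212 + 30508) = 14758*30296 = 447108368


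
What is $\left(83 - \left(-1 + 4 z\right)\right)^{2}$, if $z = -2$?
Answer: $8464$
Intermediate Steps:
$\left(83 - \left(-1 + 4 z\right)\right)^{2} = \left(83 + \left(\left(-4\right) \left(-2\right) + 1\right)\right)^{2} = \left(83 + \left(8 + 1\right)\right)^{2} = \left(83 + 9\right)^{2} = 92^{2} = 8464$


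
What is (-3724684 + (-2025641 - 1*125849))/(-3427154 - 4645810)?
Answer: 2938087/4036482 ≈ 0.72788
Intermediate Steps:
(-3724684 + (-2025641 - 1*125849))/(-3427154 - 4645810) = (-3724684 + (-2025641 - 125849))/(-8072964) = (-3724684 - 2151490)*(-1/8072964) = -5876174*(-1/8072964) = 2938087/4036482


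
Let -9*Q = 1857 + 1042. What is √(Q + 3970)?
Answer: √32831/3 ≈ 60.398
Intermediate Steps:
Q = -2899/9 (Q = -(1857 + 1042)/9 = -⅑*2899 = -2899/9 ≈ -322.11)
√(Q + 3970) = √(-2899/9 + 3970) = √(32831/9) = √32831/3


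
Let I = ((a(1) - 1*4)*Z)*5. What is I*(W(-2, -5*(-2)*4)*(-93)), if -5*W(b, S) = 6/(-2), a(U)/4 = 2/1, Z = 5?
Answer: -5580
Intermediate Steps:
a(U) = 8 (a(U) = 4*(2/1) = 4*(2*1) = 4*2 = 8)
W(b, S) = ⅗ (W(b, S) = -6/(5*(-2)) = -6*(-1)/(5*2) = -⅕*(-3) = ⅗)
I = 100 (I = ((8 - 1*4)*5)*5 = ((8 - 4)*5)*5 = (4*5)*5 = 20*5 = 100)
I*(W(-2, -5*(-2)*4)*(-93)) = 100*((⅗)*(-93)) = 100*(-279/5) = -5580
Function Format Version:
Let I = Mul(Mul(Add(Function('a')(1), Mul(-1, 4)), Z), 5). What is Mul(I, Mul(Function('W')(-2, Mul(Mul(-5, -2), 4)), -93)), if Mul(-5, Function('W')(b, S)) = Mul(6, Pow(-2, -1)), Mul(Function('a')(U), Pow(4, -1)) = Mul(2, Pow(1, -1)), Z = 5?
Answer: -5580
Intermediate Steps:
Function('a')(U) = 8 (Function('a')(U) = Mul(4, Mul(2, Pow(1, -1))) = Mul(4, Mul(2, 1)) = Mul(4, 2) = 8)
Function('W')(b, S) = Rational(3, 5) (Function('W')(b, S) = Mul(Rational(-1, 5), Mul(6, Pow(-2, -1))) = Mul(Rational(-1, 5), Mul(6, Rational(-1, 2))) = Mul(Rational(-1, 5), -3) = Rational(3, 5))
I = 100 (I = Mul(Mul(Add(8, Mul(-1, 4)), 5), 5) = Mul(Mul(Add(8, -4), 5), 5) = Mul(Mul(4, 5), 5) = Mul(20, 5) = 100)
Mul(I, Mul(Function('W')(-2, Mul(Mul(-5, -2), 4)), -93)) = Mul(100, Mul(Rational(3, 5), -93)) = Mul(100, Rational(-279, 5)) = -5580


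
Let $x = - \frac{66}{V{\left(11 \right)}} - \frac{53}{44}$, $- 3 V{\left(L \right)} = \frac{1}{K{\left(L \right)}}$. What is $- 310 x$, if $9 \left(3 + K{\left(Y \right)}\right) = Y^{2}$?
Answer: $- \frac{14095545}{22} \approx -6.4071 \cdot 10^{5}$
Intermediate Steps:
$K{\left(Y \right)} = -3 + \frac{Y^{2}}{9}$
$V{\left(L \right)} = - \frac{1}{3 \left(-3 + \frac{L^{2}}{9}\right)}$
$x = \frac{90939}{44}$ ($x = - \frac{66}{\left(-3\right) \frac{1}{-27 + 11^{2}}} - \frac{53}{44} = - \frac{66}{\left(-3\right) \frac{1}{-27 + 121}} - \frac{53}{44} = - \frac{66}{\left(-3\right) \frac{1}{94}} - \frac{53}{44} = - \frac{66}{- \frac{3}{94}} - \frac{53}{44} = \left(-66\right) \left(- \frac{94}{3}\right) - \frac{53}{44} = 2068 - \frac{53}{44} = \frac{90939}{44} \approx 2066.8$)
$- 310 x = \left(-310\right) \frac{90939}{44} = - \frac{14095545}{22}$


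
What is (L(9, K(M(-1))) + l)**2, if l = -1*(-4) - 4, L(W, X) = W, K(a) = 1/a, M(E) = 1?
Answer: 81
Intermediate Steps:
l = 0 (l = 4 - 4 = 0)
(L(9, K(M(-1))) + l)**2 = (9 + 0)**2 = 9**2 = 81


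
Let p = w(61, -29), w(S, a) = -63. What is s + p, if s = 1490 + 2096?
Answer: 3523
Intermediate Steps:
p = -63
s = 3586
s + p = 3586 - 63 = 3523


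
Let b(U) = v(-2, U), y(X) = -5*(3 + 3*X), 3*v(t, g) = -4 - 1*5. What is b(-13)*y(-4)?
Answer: -135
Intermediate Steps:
v(t, g) = -3 (v(t, g) = (-4 - 1*5)/3 = (-4 - 5)/3 = (⅓)*(-9) = -3)
y(X) = -15 - 15*X
b(U) = -3
b(-13)*y(-4) = -3*(-15 - 15*(-4)) = -3*(-15 + 60) = -3*45 = -135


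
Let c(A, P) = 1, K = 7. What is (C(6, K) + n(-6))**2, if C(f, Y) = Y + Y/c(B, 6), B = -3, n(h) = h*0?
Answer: 196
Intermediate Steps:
n(h) = 0
C(f, Y) = 2*Y (C(f, Y) = Y + Y/1 = Y + Y*1 = Y + Y = 2*Y)
(C(6, K) + n(-6))**2 = (2*7 + 0)**2 = (14 + 0)**2 = 14**2 = 196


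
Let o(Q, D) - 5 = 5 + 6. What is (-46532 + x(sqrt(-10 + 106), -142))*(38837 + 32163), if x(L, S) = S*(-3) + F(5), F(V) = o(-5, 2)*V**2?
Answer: -3245126000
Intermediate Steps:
o(Q, D) = 16 (o(Q, D) = 5 + (5 + 6) = 5 + 11 = 16)
F(V) = 16*V**2
x(L, S) = 400 - 3*S (x(L, S) = S*(-3) + 16*5**2 = -3*S + 16*25 = -3*S + 400 = 400 - 3*S)
(-46532 + x(sqrt(-10 + 106), -142))*(38837 + 32163) = (-46532 + (400 - 3*(-142)))*(38837 + 32163) = (-46532 + (400 + 426))*71000 = (-46532 + 826)*71000 = -45706*71000 = -3245126000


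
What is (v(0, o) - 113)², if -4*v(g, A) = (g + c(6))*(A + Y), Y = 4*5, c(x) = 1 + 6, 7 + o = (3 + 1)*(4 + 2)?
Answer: 505521/16 ≈ 31595.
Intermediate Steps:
o = 17 (o = -7 + (3 + 1)*(4 + 2) = -7 + 4*6 = -7 + 24 = 17)
c(x) = 7
Y = 20
v(g, A) = -(7 + g)*(20 + A)/4 (v(g, A) = -(g + 7)*(A + 20)/4 = -(7 + g)*(20 + A)/4)
(v(0, o) - 113)² = ((-35 - 5*0 - 7/4*17 - ¼*17*0) - 113)² = ((-35 + 0 - 119/4 + 0) - 113)² = (-259/4 - 113)² = (-711/4)² = 505521/16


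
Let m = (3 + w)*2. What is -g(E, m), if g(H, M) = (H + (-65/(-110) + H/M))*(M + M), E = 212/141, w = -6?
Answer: 34318/1551 ≈ 22.126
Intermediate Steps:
m = -6 (m = (3 - 6)*2 = -3*2 = -6)
E = 212/141 (E = 212*(1/141) = 212/141 ≈ 1.5035)
g(H, M) = 2*M*(13/22 + H + H/M) (g(H, M) = (H + (-65*(-1/110) + H/M))*(2*M) = (H + (13/22 + H/M))*(2*M) = (13/22 + H + H/M)*(2*M) = 2*M*(13/22 + H + H/M))
-g(E, m) = -(2*(212/141) + (13/11)*(-6) + 2*(212/141)*(-6)) = -(424/141 - 78/11 - 848/47) = -1*(-34318/1551) = 34318/1551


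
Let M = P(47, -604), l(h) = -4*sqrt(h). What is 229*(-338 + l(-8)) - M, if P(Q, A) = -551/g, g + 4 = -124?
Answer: -9908007/128 - 1832*I*sqrt(2) ≈ -77406.0 - 2590.8*I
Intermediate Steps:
g = -128 (g = -4 - 124 = -128)
P(Q, A) = 551/128 (P(Q, A) = -551/(-128) = -551*(-1/128) = 551/128)
M = 551/128 ≈ 4.3047
229*(-338 + l(-8)) - M = 229*(-338 - 8*I*sqrt(2)) - 1*551/128 = 229*(-338 - 8*I*sqrt(2)) - 551/128 = (-77402 - 1832*I*sqrt(2)) - 551/128 = -9908007/128 - 1832*I*sqrt(2)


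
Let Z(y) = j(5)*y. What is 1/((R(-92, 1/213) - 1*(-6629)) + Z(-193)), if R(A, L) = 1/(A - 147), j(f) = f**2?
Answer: 239/431155 ≈ 0.00055433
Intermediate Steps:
R(A, L) = 1/(-147 + A)
Z(y) = 25*y (Z(y) = 5**2*y = 25*y)
1/((R(-92, 1/213) - 1*(-6629)) + Z(-193)) = 1/((1/(-147 - 92) - 1*(-6629)) + 25*(-193)) = 1/((1/(-239) + 6629) - 4825) = 1/((-1/239 + 6629) - 4825) = 1/(1584330/239 - 4825) = 1/(431155/239) = 239/431155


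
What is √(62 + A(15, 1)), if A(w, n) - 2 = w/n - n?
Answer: √78 ≈ 8.8318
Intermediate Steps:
A(w, n) = 2 - n + w/n (A(w, n) = 2 + (w/n - n) = 2 + (-n + w/n) = 2 - n + w/n)
√(62 + A(15, 1)) = √(62 + (2 - 1*1 + 15/1)) = √(62 + (2 - 1 + 15*1)) = √(62 + (2 - 1 + 15)) = √(62 + 16) = √78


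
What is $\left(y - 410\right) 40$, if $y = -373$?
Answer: $-31320$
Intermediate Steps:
$\left(y - 410\right) 40 = \left(-373 - 410\right) 40 = \left(-783\right) 40 = -31320$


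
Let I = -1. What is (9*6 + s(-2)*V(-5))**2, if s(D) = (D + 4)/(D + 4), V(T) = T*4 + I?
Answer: 1089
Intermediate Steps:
V(T) = -1 + 4*T (V(T) = T*4 - 1 = 4*T - 1 = -1 + 4*T)
s(D) = 1 (s(D) = (4 + D)/(4 + D) = 1)
(9*6 + s(-2)*V(-5))**2 = (9*6 + 1*(-1 + 4*(-5)))**2 = (54 + 1*(-1 - 20))**2 = (54 + 1*(-21))**2 = (54 - 21)**2 = 33**2 = 1089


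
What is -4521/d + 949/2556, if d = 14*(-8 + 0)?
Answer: 2915491/71568 ≈ 40.737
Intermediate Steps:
d = -112 (d = 14*(-8) = -112)
-4521/d + 949/2556 = -4521/(-112) + 949/2556 = -4521*(-1/112) + 949*(1/2556) = 4521/112 + 949/2556 = 2915491/71568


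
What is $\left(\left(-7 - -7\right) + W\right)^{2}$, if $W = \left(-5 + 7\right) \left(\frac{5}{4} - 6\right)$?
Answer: $\frac{361}{4} \approx 90.25$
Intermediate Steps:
$W = - \frac{19}{2}$ ($W = 2 \left(5 \cdot \frac{1}{4} - 6\right) = 2 \left(\frac{5}{4} - 6\right) = 2 \left(- \frac{19}{4}\right) = - \frac{19}{2} \approx -9.5$)
$\left(\left(-7 - -7\right) + W\right)^{2} = \left(\left(-7 - -7\right) - \frac{19}{2}\right)^{2} = \left(\left(-7 + 7\right) - \frac{19}{2}\right)^{2} = \left(0 - \frac{19}{2}\right)^{2} = \left(- \frac{19}{2}\right)^{2} = \frac{361}{4}$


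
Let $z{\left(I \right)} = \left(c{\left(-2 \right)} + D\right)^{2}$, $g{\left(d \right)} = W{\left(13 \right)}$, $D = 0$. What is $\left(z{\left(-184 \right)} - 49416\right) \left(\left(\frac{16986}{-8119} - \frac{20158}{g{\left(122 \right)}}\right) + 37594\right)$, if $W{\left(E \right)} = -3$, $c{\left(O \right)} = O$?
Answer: $- \frac{53329823225624}{24357} \approx -2.1895 \cdot 10^{9}$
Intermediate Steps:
$g{\left(d \right)} = -3$
$z{\left(I \right)} = 4$ ($z{\left(I \right)} = \left(-2 + 0\right)^{2} = \left(-2\right)^{2} = 4$)
$\left(z{\left(-184 \right)} - 49416\right) \left(\left(\frac{16986}{-8119} - \frac{20158}{g{\left(122 \right)}}\right) + 37594\right) = \left(4 - 49416\right) \left(\left(\frac{16986}{-8119} - \frac{20158}{-3}\right) + 37594\right) = - 49412 \left(\left(16986 \left(- \frac{1}{8119}\right) - - \frac{20158}{3}\right) + 37594\right) = - 49412 \left(\left(- \frac{16986}{8119} + \frac{20158}{3}\right) + 37594\right) = - 49412 \left(\frac{163611844}{24357} + 37594\right) = \left(-49412\right) \frac{1079288902}{24357} = - \frac{53329823225624}{24357}$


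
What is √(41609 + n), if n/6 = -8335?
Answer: I*√8401 ≈ 91.657*I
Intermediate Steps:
n = -50010 (n = 6*(-8335) = -50010)
√(41609 + n) = √(41609 - 50010) = √(-8401) = I*√8401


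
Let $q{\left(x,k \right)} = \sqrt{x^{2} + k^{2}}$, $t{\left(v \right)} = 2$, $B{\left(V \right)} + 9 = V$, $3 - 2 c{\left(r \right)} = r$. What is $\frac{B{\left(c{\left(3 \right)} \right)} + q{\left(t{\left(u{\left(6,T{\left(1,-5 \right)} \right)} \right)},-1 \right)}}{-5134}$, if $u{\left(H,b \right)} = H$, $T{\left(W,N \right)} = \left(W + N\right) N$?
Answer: $\frac{9}{5134} - \frac{\sqrt{5}}{5134} \approx 0.0013175$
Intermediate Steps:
$T{\left(W,N \right)} = N \left(N + W\right)$ ($T{\left(W,N \right)} = \left(N + W\right) N = N \left(N + W\right)$)
$c{\left(r \right)} = \frac{3}{2} - \frac{r}{2}$
$B{\left(V \right)} = -9 + V$
$q{\left(x,k \right)} = \sqrt{k^{2} + x^{2}}$
$\frac{B{\left(c{\left(3 \right)} \right)} + q{\left(t{\left(u{\left(6,T{\left(1,-5 \right)} \right)} \right)},-1 \right)}}{-5134} = \frac{\left(-9 + \left(\frac{3}{2} - \frac{3}{2}\right)\right) + \sqrt{\left(-1\right)^{2} + 2^{2}}}{-5134} = \left(\left(-9 + \left(\frac{3}{2} - \frac{3}{2}\right)\right) + \sqrt{1 + 4}\right) \left(- \frac{1}{5134}\right) = \left(\left(-9 + 0\right) + \sqrt{5}\right) \left(- \frac{1}{5134}\right) = \left(-9 + \sqrt{5}\right) \left(- \frac{1}{5134}\right) = \frac{9}{5134} - \frac{\sqrt{5}}{5134}$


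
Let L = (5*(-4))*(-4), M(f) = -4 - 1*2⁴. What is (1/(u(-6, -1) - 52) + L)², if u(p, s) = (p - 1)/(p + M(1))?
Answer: 11572165476/1809025 ≈ 6396.9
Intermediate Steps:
M(f) = -20 (M(f) = -4 - 1*16 = -4 - 16 = -20)
u(p, s) = (-1 + p)/(-20 + p) (u(p, s) = (p - 1)/(p - 20) = (-1 + p)/(-20 + p))
L = 80 (L = -20*(-4) = 80)
(1/(u(-6, -1) - 52) + L)² = (1/((-1 - 6)/(-20 - 6) - 52) + 80)² = (1/(-7/(-26) - 52) + 80)² = (1/(-1/26*(-7) - 52) + 80)² = (1/(7/26 - 52) + 80)² = (1/(-1345/26) + 80)² = (-26/1345 + 80)² = (107574/1345)² = 11572165476/1809025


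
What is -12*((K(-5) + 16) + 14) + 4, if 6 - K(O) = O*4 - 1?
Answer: -680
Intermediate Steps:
K(O) = 7 - 4*O (K(O) = 6 - (O*4 - 1) = 6 - (4*O - 1) = 6 - (-1 + 4*O) = 6 + (1 - 4*O) = 7 - 4*O)
-12*((K(-5) + 16) + 14) + 4 = -12*(((7 - 4*(-5)) + 16) + 14) + 4 = -12*(((7 + 20) + 16) + 14) + 4 = -12*((27 + 16) + 14) + 4 = -12*(43 + 14) + 4 = -12*57 + 4 = -684 + 4 = -680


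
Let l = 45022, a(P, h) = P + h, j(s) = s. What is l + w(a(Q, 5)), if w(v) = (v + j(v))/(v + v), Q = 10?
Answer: 45023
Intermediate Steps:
w(v) = 1 (w(v) = (v + v)/(v + v) = (2*v)/((2*v)) = (2*v)*(1/(2*v)) = 1)
l + w(a(Q, 5)) = 45022 + 1 = 45023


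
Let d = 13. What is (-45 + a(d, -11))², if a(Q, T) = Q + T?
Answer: 1849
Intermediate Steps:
(-45 + a(d, -11))² = (-45 + (13 - 11))² = (-45 + 2)² = (-43)² = 1849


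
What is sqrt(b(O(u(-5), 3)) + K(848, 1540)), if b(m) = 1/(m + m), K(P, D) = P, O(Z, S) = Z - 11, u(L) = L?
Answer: 9*sqrt(670)/8 ≈ 29.120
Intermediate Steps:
O(Z, S) = -11 + Z
b(m) = 1/(2*m)
sqrt(b(O(u(-5), 3)) + K(848, 1540)) = sqrt(1/(2*(-11 - 5)) + 848) = sqrt((1/2)/(-16) + 848) = sqrt((1/2)*(-1/16) + 848) = sqrt(-1/32 + 848) = sqrt(27135/32) = 9*sqrt(670)/8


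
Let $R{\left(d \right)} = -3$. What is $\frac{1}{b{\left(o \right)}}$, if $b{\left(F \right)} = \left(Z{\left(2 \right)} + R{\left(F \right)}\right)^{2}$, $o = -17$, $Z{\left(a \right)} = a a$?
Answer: $1$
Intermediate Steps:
$Z{\left(a \right)} = a^{2}$
$b{\left(F \right)} = 1$ ($b{\left(F \right)} = \left(2^{2} - 3\right)^{2} = \left(4 - 3\right)^{2} = 1^{2} = 1$)
$\frac{1}{b{\left(o \right)}} = 1^{-1} = 1$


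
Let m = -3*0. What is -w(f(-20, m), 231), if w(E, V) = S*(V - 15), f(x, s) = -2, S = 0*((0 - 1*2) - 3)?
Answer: 0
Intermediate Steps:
m = 0
S = 0 (S = 0*((0 - 2) - 3) = 0*(-2 - 3) = 0*(-5) = 0)
w(E, V) = 0 (w(E, V) = 0*(V - 15) = 0*(-15 + V) = 0)
-w(f(-20, m), 231) = -1*0 = 0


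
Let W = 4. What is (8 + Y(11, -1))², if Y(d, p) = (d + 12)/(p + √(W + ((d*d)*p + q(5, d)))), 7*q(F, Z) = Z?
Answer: (-50137*I - 480*√1414)/(-801*I + 4*√1414) ≈ 56.374 - 33.12*I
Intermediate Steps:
q(F, Z) = Z/7
Y(d, p) = (12 + d)/(p + √(4 + d/7 + p*d²)) (Y(d, p) = (d + 12)/(p + √(4 + ((d*d)*p + d/7))) = (12 + d)/(p + √(4 + (d²*p + d/7))) = (12 + d)/(p + √(4 + (p*d² + d/7))) = (12 + d)/(p + √(4 + (d/7 + p*d²))) = (12 + d)/(p + √(4 + d/7 + p*d²)))
(8 + Y(11, -1))² = (8 + 7*(12 + 11)/(7*(-1) + √7*√(28 + 11 + 7*(-1)*11²)))² = (8 + 7*23/(-7 + √7*√(28 + 11 + 7*(-1)*121)))² = (8 + 7*23/(-7 + √7*√(28 + 11 - 847)))² = (8 + 7*23/(-7 + √7*√(-808)))² = (8 + 7*23/(-7 + √7*(2*I*√202)))² = (8 + 7*23/(-7 + 2*I*√1414))² = (8 + 161/(-7 + 2*I*√1414))²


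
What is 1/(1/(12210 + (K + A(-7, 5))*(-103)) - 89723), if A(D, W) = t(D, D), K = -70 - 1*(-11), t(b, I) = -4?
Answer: -18699/1677730376 ≈ -1.1145e-5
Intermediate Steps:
K = -59 (K = -70 + 11 = -59)
A(D, W) = -4
1/(1/(12210 + (K + A(-7, 5))*(-103)) - 89723) = 1/(1/(12210 + (-59 - 4)*(-103)) - 89723) = 1/(1/(12210 - 63*(-103)) - 89723) = 1/(1/(12210 + 6489) - 89723) = 1/(1/18699 - 89723) = 1/(-1677730376/18699) = -18699/1677730376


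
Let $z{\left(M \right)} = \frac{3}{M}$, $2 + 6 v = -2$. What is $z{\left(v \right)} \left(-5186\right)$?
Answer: $23337$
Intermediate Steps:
$v = - \frac{2}{3}$ ($v = - \frac{1}{3} + \frac{1}{6} \left(-2\right) = - \frac{1}{3} - \frac{1}{3} = - \frac{2}{3} \approx -0.66667$)
$z{\left(v \right)} \left(-5186\right) = \frac{3}{- \frac{2}{3}} \left(-5186\right) = 3 \left(- \frac{3}{2}\right) \left(-5186\right) = \left(- \frac{9}{2}\right) \left(-5186\right) = 23337$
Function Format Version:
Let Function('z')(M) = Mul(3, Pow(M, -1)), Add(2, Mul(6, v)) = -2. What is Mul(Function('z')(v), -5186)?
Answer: 23337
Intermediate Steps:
v = Rational(-2, 3) (v = Add(Rational(-1, 3), Mul(Rational(1, 6), -2)) = Add(Rational(-1, 3), Rational(-1, 3)) = Rational(-2, 3) ≈ -0.66667)
Mul(Function('z')(v), -5186) = Mul(Mul(3, Pow(Rational(-2, 3), -1)), -5186) = Mul(Mul(3, Rational(-3, 2)), -5186) = Mul(Rational(-9, 2), -5186) = 23337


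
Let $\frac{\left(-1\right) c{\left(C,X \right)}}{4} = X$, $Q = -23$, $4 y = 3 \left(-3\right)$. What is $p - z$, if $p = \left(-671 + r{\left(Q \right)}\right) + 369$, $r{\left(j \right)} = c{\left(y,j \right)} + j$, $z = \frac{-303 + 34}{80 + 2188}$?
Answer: $- \frac{528175}{2268} \approx -232.88$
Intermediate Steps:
$y = - \frac{9}{4}$ ($y = \frac{3 \left(-3\right)}{4} = \frac{1}{4} \left(-9\right) = - \frac{9}{4} \approx -2.25$)
$c{\left(C,X \right)} = - 4 X$
$z = - \frac{269}{2268} \approx -0.11861$
$r{\left(j \right)} = - 3 j$ ($r{\left(j \right)} = - 4 j + j = - 3 j$)
$p = -233$ ($p = \left(-671 - -69\right) + 369 = \left(-671 + 69\right) + 369 = -602 + 369 = -233$)
$p - z = -233 - - \frac{269}{2268} = -233 + \frac{269}{2268} = - \frac{528175}{2268}$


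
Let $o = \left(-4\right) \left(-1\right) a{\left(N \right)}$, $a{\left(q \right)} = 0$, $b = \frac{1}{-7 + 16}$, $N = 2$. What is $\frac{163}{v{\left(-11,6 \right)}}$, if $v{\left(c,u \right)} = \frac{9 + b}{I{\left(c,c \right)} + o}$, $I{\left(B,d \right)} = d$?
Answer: $- \frac{16137}{82} \approx -196.79$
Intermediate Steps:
$b = \frac{1}{9} \approx 0.11111$
$o = 0$ ($o = \left(-4\right) \left(-1\right) 0 = 4 \cdot 0 = 0$)
$v{\left(c,u \right)} = \frac{82}{9 c}$ ($v{\left(c,u \right)} = \frac{9 + \frac{1}{9}}{c + 0} = \frac{82}{9 c}$)
$\frac{163}{v{\left(-11,6 \right)}} = \frac{163}{\frac{82}{9} \frac{1}{-11}} = \frac{163}{\frac{82}{9} \left(- \frac{1}{11}\right)} = \frac{163}{- \frac{82}{99}} = 163 \left(- \frac{99}{82}\right) = - \frac{16137}{82}$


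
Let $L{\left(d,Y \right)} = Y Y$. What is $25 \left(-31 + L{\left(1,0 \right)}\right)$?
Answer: $-775$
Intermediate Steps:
$L{\left(d,Y \right)} = Y^{2}$
$25 \left(-31 + L{\left(1,0 \right)}\right) = 25 \left(-31 + 0^{2}\right) = 25 \left(-31 + 0\right) = 25 \left(-31\right) = -775$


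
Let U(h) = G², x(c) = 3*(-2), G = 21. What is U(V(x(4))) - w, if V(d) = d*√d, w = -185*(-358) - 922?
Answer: -64867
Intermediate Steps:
x(c) = -6
w = 65308 (w = 66230 - 922 = 65308)
V(d) = d^(3/2)
U(h) = 441 (U(h) = 21² = 441)
U(V(x(4))) - w = 441 - 1*65308 = 441 - 65308 = -64867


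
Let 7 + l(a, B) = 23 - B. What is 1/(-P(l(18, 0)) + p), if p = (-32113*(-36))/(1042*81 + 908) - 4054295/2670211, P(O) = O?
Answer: -113897850205/451828811331 ≈ -0.25208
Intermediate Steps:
l(a, B) = 16 - B (l(a, B) = -7 + (23 - B) = 16 - B)
p = 1370536791949/113897850205 (p = 1156068/(84402 + 908) - 4054295*1/2670211 = 1156068/85310 - 4054295/2670211 = 1156068*(1/85310) - 4054295/2670211 = 578034/42655 - 4054295/2670211 = 1370536791949/113897850205 ≈ 12.033)
1/(-P(l(18, 0)) + p) = 1/(-(16 - 1*0) + 1370536791949/113897850205) = 1/(-(16 + 0) + 1370536791949/113897850205) = 1/(-1*16 + 1370536791949/113897850205) = 1/(-16 + 1370536791949/113897850205) = 1/(-451828811331/113897850205) = -113897850205/451828811331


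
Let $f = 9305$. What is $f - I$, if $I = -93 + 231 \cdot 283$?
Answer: $-55975$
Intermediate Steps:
$I = 65280$ ($I = -93 + 65373 = 65280$)
$f - I = 9305 - 65280 = -55975$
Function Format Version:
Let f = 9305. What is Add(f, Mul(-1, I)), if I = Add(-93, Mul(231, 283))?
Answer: -55975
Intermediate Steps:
I = 65280 (I = Add(-93, 65373) = 65280)
Add(f, Mul(-1, I)) = Add(9305, Mul(-1, 65280)) = Add(9305, -65280) = -55975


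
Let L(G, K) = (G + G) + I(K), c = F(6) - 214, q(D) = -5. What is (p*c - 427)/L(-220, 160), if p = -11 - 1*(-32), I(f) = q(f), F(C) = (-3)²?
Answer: 4732/445 ≈ 10.634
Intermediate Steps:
F(C) = 9
I(f) = -5
p = 21 (p = -11 + 32 = 21)
c = -205 (c = 9 - 214 = -205)
L(G, K) = -5 + 2*G (L(G, K) = (G + G) - 5 = 2*G - 5 = -5 + 2*G)
(p*c - 427)/L(-220, 160) = (21*(-205) - 427)/(-5 + 2*(-220)) = (-4305 - 427)/(-5 - 440) = -4732/(-445) = -4732*(-1/445) = 4732/445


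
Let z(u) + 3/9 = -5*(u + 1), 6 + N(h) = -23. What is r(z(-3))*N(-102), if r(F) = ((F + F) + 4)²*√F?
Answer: -142100*√87/27 ≈ -49090.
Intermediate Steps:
N(h) = -29 (N(h) = -6 - 23 = -29)
z(u) = -16/3 - 5*u (z(u) = -⅓ - 5*(u + 1) = -⅓ - 5*(1 + u) = -⅓ + (-5 - 5*u) = -16/3 - 5*u)
r(F) = √F*(4 + 2*F)² (r(F) = (2*F + 4)²*√F = (4 + 2*F)²*√F = √F*(4 + 2*F)²)
r(z(-3))*N(-102) = (4*√(-16/3 - 5*(-3))*(2 + (-16/3 - 5*(-3)))²)*(-29) = (4*√(-16/3 + 15)*(2 + (-16/3 + 15))²)*(-29) = (4*√(29/3)*(2 + 29/3)²)*(-29) = (4*(√87/3)*(35/3)²)*(-29) = (4*(√87/3)*(1225/9))*(-29) = (4900*√87/27)*(-29) = -142100*√87/27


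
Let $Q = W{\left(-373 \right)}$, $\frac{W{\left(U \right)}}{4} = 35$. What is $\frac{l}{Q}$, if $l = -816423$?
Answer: $- \frac{816423}{140} \approx -5831.6$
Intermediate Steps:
$W{\left(U \right)} = 140$ ($W{\left(U \right)} = 4 \cdot 35 = 140$)
$Q = 140$
$\frac{l}{Q} = - \frac{816423}{140}$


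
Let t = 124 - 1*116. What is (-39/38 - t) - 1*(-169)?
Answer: 6079/38 ≈ 159.97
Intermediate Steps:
t = 8 (t = 124 - 116 = 8)
(-39/38 - t) - 1*(-169) = (-39/38 - 1*8) - 1*(-169) = (-39*1/38 - 8) + 169 = (-39/38 - 8) + 169 = -343/38 + 169 = 6079/38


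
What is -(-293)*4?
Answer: 1172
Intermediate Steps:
-(-293)*4 = -293*(-4) = 1172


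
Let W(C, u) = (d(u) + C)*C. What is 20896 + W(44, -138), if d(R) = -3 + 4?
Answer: 22876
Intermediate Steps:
d(R) = 1
W(C, u) = C*(1 + C) (W(C, u) = (1 + C)*C = C*(1 + C))
20896 + W(44, -138) = 20896 + 44*(1 + 44) = 20896 + 44*45 = 20896 + 1980 = 22876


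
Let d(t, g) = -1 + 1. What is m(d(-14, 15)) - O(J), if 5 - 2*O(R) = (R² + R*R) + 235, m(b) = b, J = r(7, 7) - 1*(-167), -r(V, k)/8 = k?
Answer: 12436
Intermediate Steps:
r(V, k) = -8*k
d(t, g) = 0
J = 111 (J = -8*7 - 1*(-167) = -56 + 167 = 111)
O(R) = -115 - R² (O(R) = 5/2 - ((R² + R*R) + 235)/2 = 5/2 - ((R² + R²) + 235)/2 = 5/2 - (2*R² + 235)/2 = 5/2 - (235 + 2*R²)/2 = 5/2 + (-235/2 - R²) = -115 - R²)
m(d(-14, 15)) - O(J) = 0 - (-115 - 1*111²) = 0 - (-115 - 1*12321) = 0 - (-115 - 12321) = 0 - 1*(-12436) = 0 + 12436 = 12436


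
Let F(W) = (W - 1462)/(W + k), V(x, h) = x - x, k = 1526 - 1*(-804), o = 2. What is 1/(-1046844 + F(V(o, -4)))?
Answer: -1165/1219573991 ≈ -9.5525e-7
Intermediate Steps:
k = 2330 (k = 1526 + 804 = 2330)
V(x, h) = 0
F(W) = (-1462 + W)/(2330 + W) (F(W) = (W - 1462)/(W + 2330) = (-1462 + W)/(2330 + W))
1/(-1046844 + F(V(o, -4))) = 1/(-1046844 + (-1462 + 0)/(2330 + 0)) = 1/(-1046844 - 1462/2330) = 1/(-1046844 + (1/2330)*(-1462)) = 1/(-1046844 - 731/1165) = 1/(-1219573991/1165) = -1165/1219573991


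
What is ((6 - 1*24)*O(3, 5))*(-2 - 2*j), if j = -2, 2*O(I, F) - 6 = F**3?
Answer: -2358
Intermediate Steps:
O(I, F) = 3 + F**3/2
((6 - 1*24)*O(3, 5))*(-2 - 2*j) = ((6 - 1*24)*(3 + (1/2)*5**3))*(-2 - 2*(-2)) = ((6 - 24)*(3 + (1/2)*125))*(-2 + 4) = -18*(3 + 125/2)*2 = -18*131/2*2 = -1179*2 = -2358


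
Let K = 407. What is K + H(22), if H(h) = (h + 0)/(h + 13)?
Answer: 14267/35 ≈ 407.63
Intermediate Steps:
H(h) = h/(13 + h)
K + H(22) = 407 + 22/(13 + 22) = 407 + 22/35 = 14267/35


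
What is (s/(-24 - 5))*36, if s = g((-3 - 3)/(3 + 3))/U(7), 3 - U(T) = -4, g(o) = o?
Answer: 36/203 ≈ 0.17734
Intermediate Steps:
U(T) = 7 (U(T) = 3 - 1*(-4) = 3 + 4 = 7)
s = -1/7 (s = ((-3 - 3)/(3 + 3))/7 = -6/6*(1/7) = -6*1/6*(1/7) = -1*1/7 = -1/7 ≈ -0.14286)
(s/(-24 - 5))*36 = (-1/7/(-24 - 5))*36 = (-1/7/(-29))*36 = -1/29*(-1/7)*36 = (1/203)*36 = 36/203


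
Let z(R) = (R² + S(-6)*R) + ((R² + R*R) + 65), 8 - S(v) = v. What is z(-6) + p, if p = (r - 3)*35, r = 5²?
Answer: 859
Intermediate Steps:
S(v) = 8 - v
r = 25
z(R) = 65 + 3*R² + 14*R (z(R) = (R² + (8 - 1*(-6))*R) + ((R² + R*R) + 65) = (R² + (8 + 6)*R) + ((R² + R²) + 65) = (R² + 14*R) + (2*R² + 65) = (R² + 14*R) + (65 + 2*R²) = 65 + 3*R² + 14*R)
p = 770 (p = (25 - 3)*35 = 22*35 = 770)
z(-6) + p = (65 + 3*(-6)² + 14*(-6)) + 770 = (65 + 3*36 - 84) + 770 = (65 + 108 - 84) + 770 = 89 + 770 = 859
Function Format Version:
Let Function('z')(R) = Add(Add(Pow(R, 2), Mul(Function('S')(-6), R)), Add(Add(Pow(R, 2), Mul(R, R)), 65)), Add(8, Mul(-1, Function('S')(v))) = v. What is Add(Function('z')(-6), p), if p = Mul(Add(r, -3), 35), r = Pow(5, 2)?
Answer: 859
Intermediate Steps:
Function('S')(v) = Add(8, Mul(-1, v))
r = 25
Function('z')(R) = Add(65, Mul(3, Pow(R, 2)), Mul(14, R)) (Function('z')(R) = Add(Add(Pow(R, 2), Mul(Add(8, Mul(-1, -6)), R)), Add(Add(Pow(R, 2), Mul(R, R)), 65)) = Add(Add(Pow(R, 2), Mul(Add(8, 6), R)), Add(Add(Pow(R, 2), Pow(R, 2)), 65)) = Add(Add(Pow(R, 2), Mul(14, R)), Add(Mul(2, Pow(R, 2)), 65)) = Add(Add(Pow(R, 2), Mul(14, R)), Add(65, Mul(2, Pow(R, 2)))) = Add(65, Mul(3, Pow(R, 2)), Mul(14, R)))
p = 770 (p = Mul(Add(25, -3), 35) = Mul(22, 35) = 770)
Add(Function('z')(-6), p) = Add(Add(65, Mul(3, Pow(-6, 2)), Mul(14, -6)), 770) = Add(Add(65, Mul(3, 36), -84), 770) = Add(Add(65, 108, -84), 770) = Add(89, 770) = 859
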